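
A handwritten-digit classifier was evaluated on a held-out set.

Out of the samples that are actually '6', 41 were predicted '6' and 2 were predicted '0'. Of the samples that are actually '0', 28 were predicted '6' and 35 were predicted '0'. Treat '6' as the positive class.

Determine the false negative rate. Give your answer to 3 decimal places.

0.047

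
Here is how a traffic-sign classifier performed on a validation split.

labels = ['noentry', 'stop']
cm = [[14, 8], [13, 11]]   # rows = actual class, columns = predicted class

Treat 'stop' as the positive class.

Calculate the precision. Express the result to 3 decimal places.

0.579

Precision = TP/(TP+FP) = 11/(11+8) = 11/19 = 0.579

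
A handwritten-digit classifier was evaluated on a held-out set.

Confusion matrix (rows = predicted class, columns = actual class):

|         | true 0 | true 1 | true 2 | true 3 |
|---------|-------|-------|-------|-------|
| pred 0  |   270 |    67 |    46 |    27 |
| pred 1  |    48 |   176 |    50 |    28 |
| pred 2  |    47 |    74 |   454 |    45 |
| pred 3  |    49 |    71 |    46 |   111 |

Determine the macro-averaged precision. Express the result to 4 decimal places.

Per-class precision (TP/(TP+FP)):
  0: TP=270, FP=67+46+27=140 → 270/410 = 0.65854
  1: TP=176, FP=48+50+28=126 → 176/302 = 0.58278
  2: TP=454, FP=47+74+45=166 → 454/620 = 0.73226
  3: TP=111, FP=49+71+46=166 → 111/277 = 0.40072
Macro-precision = mean = (0.65854 + 0.58278 + 0.73226 + 0.40072) / 4 = 0.5936

0.5936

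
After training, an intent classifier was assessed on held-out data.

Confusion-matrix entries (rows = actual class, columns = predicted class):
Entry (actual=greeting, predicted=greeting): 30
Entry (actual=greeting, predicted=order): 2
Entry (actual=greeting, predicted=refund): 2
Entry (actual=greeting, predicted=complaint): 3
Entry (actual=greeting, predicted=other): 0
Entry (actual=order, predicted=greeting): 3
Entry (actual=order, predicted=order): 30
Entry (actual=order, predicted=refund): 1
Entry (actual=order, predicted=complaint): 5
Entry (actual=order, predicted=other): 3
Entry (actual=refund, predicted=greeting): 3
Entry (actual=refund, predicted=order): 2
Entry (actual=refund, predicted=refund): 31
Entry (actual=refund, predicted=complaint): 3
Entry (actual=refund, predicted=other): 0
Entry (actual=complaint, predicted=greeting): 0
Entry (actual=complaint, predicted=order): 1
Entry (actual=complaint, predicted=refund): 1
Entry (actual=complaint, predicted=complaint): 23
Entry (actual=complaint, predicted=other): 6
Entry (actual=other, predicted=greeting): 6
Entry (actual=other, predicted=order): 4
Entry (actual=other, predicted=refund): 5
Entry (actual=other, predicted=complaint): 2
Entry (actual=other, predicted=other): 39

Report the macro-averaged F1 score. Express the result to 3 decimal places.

0.744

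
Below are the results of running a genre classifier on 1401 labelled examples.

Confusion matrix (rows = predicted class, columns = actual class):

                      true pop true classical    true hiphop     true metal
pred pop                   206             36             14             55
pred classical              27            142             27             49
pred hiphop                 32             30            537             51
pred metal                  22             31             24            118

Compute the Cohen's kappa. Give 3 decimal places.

0.593

Observed agreement pₒ = trace/N = 1003/1401 = 0.7159
Expected agreement pₑ = Σ (rowᵢ·colᵢ)/N² = (287·311 + 239·245 + 602·650 + 273·195)/1401² = 0.3018
κ = (pₒ − pₑ)/(1 − pₑ) = (0.7159 − 0.3018)/(1 − 0.3018) = 0.593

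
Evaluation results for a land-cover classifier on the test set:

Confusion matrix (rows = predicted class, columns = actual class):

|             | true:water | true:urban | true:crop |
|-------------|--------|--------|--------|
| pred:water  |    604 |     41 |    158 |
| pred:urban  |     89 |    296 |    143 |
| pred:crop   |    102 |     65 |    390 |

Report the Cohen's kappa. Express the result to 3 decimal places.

0.515

Observed agreement pₒ = trace/N = 1290/1888 = 0.6833
Expected agreement pₑ = Σ (rowᵢ·colᵢ)/N² = (795·803 + 402·528 + 691·557)/1888² = 0.3466
κ = (pₒ − pₑ)/(1 − pₑ) = (0.6833 − 0.3466)/(1 − 0.3466) = 0.515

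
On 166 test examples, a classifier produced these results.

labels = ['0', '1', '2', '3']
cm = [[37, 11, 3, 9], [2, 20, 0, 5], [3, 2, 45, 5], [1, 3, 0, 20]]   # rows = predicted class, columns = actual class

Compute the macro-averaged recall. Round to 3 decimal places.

0.717

Per-class recall (TP/(TP+FN)):
  0: TP=37, FN=2+3+1=6 → 37/43 = 0.8605
  1: TP=20, FN=11+2+3=16 → 20/36 = 0.5556
  2: TP=45, FN=3+0+0=3 → 45/48 = 0.9375
  3: TP=20, FN=9+5+5=19 → 20/39 = 0.5128
Macro-recall = mean = (0.8605 + 0.5556 + 0.9375 + 0.5128) / 4 = 0.717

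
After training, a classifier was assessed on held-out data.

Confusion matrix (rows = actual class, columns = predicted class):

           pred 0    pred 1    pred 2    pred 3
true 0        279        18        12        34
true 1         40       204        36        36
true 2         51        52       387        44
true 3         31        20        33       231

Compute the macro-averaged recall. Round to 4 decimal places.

0.7293

Per-class recall (TP/(TP+FN)):
  0: TP=279, FN=18+12+34=64 → 279/343 = 0.81341
  1: TP=204, FN=40+36+36=112 → 204/316 = 0.64557
  2: TP=387, FN=51+52+44=147 → 387/534 = 0.72472
  3: TP=231, FN=31+20+33=84 → 231/315 = 0.73333
Macro-recall = mean = (0.81341 + 0.64557 + 0.72472 + 0.73333) / 4 = 0.7293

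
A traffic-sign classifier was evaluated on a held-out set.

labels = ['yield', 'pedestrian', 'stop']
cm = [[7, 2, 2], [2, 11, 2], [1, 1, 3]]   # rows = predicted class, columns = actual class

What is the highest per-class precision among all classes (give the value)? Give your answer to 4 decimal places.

0.7333

Per-class precision (TP/(TP+FP)):
  yield: TP=7, FP=2+2=4 → 7/11 = 0.63636
  pedestrian: TP=11, FP=2+2=4 → 11/15 = 0.73333
  stop: TP=3, FP=1+1=2 → 3/5 = 0.60000
Highest is class 'pedestrian' with precision = 0.7333.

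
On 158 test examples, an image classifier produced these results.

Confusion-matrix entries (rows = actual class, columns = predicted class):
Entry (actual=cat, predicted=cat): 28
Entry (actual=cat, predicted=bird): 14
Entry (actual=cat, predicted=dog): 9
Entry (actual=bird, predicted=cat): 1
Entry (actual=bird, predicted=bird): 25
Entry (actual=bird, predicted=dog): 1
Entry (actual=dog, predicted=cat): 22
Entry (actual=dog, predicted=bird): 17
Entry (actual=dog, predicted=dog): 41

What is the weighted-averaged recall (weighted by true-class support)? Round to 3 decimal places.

0.595

Per-class recall (TP/(TP+FN)):
  cat: TP=28, FN=14+9=23 → 28/51 = 0.5490
  bird: TP=25, FN=1+1=2 → 25/27 = 0.9259
  dog: TP=41, FN=22+17=39 → 41/80 = 0.5125
Weighted-recall = Σ (supportᵢ/N)·recallᵢ with N=158: (51/158)·0.5490 + (27/158)·0.9259 + (80/158)·0.5125 = 0.595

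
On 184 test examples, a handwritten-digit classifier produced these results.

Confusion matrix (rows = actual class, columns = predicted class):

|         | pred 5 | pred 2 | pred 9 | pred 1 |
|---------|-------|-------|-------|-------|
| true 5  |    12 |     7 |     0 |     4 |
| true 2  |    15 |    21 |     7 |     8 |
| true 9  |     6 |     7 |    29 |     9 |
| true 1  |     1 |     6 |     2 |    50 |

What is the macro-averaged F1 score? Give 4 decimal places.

Per-class F1 score (2·TP/(2·TP+FP+FN)):
  5: TP=12, FP=15+6+1=22, FN=7+0+4=11 → 24/57 = 0.42105
  2: TP=21, FP=7+7+6=20, FN=15+7+8=30 → 42/92 = 0.45652
  9: TP=29, FP=0+7+2=9, FN=6+7+9=22 → 58/89 = 0.65169
  1: TP=50, FP=4+8+9=21, FN=1+6+2=9 → 100/130 = 0.76923
Macro-F1 score = mean = (0.42105 + 0.45652 + 0.65169 + 0.76923) / 4 = 0.5746

0.5746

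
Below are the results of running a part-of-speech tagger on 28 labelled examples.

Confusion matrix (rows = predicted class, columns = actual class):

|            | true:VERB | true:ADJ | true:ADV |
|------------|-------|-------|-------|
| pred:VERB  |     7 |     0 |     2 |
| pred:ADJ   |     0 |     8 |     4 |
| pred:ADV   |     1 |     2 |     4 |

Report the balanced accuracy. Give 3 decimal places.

Balanced accuracy = mean of per-class recall.
  VERB: recall = 7/8 = 0.8750
  ADJ: recall = 8/10 = 0.8000
  ADV: recall = 4/10 = 0.4000
Mean = (0.8750 + 0.8000 + 0.4000) / 3 = 0.692

0.692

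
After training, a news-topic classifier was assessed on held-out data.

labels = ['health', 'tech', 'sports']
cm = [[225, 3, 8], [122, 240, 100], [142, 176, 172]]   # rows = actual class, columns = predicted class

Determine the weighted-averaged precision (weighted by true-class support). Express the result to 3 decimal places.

0.568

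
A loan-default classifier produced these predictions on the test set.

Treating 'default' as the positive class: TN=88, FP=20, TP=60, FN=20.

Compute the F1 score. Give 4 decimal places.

0.7500

Precision = TP/(TP+FP) = 60/80 = 0.7500
Recall = TP/(TP+FN) = 60/80 = 0.7500
F1 = 2·TP/(2·TP+FP+FN) = 120/160 = 0.7500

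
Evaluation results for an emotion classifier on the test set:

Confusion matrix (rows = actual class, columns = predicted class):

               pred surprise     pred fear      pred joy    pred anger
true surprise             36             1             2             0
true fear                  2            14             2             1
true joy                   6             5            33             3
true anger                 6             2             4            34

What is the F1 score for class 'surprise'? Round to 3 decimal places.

0.809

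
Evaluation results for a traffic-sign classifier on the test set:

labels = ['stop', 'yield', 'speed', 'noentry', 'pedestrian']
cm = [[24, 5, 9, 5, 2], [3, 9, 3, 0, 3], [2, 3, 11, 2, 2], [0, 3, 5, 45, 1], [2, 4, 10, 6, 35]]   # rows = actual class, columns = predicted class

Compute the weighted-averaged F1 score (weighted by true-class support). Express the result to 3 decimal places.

Per-class F1 score (2·TP/(2·TP+FP+FN)):
  stop: TP=24, FP=3+2+0+2=7, FN=5+9+5+2=21 → 48/76 = 0.6316
  yield: TP=9, FP=5+3+3+4=15, FN=3+3+0+3=9 → 18/42 = 0.4286
  speed: TP=11, FP=9+3+5+10=27, FN=2+3+2+2=9 → 22/58 = 0.3793
  noentry: TP=45, FP=5+0+2+6=13, FN=0+3+5+1=9 → 90/112 = 0.8036
  pedestrian: TP=35, FP=2+3+2+1=8, FN=2+4+10+6=22 → 70/100 = 0.7000
Weighted-F1 score = Σ (supportᵢ/N)·F1 scoreᵢ with N=194: (45/194)·0.6316 + (18/194)·0.4286 + (20/194)·0.3793 + (54/194)·0.8036 + (57/194)·0.7000 = 0.655

0.655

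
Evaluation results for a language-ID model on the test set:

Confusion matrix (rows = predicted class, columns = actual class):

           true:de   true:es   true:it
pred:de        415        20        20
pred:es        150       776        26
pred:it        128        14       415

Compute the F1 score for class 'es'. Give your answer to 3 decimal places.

0.881

Treat 'es' as positive and all other classes as negative.
F1 score = 2·TP/(2·TP+FP+FN).
es: TP=776, FP=150+26=176, FN=20+14=34 → 1552/1762 = 0.8808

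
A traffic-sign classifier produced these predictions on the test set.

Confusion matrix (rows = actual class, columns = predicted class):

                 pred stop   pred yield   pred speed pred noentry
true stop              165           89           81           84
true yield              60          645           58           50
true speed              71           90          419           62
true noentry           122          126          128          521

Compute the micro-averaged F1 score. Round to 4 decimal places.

0.6315

Micro-averaging pools counts across classes: ΣTP=1750, ΣFP=1021, ΣFN=1021.
Micro-F1 score = 2·TP/(2·TP+FP+FN) on pooled counts = 0.6315 (equals overall accuracy in single-label multiclass).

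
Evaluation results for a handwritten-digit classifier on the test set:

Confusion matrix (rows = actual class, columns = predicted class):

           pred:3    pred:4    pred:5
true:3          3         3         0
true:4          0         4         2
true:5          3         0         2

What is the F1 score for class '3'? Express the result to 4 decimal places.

F1 score = 2·TP/(2·TP+FP+FN).
3: TP=3, FP=0+3=3, FN=3+0=3 → 6/12 = 0.50000

0.5000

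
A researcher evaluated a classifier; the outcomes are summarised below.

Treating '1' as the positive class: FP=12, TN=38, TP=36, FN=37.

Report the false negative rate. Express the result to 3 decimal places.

FNR = FN/(FN+TP) = 37/(37+36) = 0.507

0.507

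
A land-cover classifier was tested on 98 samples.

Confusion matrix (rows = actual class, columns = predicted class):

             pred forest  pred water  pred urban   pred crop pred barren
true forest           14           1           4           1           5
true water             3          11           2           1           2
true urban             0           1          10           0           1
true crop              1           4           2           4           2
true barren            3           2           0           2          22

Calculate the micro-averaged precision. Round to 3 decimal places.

Micro-averaging pools counts across classes: ΣTP=61, ΣFP=37, ΣFN=37.
Micro-precision = TP/(TP+FP) on pooled counts = 0.622 (equals overall accuracy in single-label multiclass).

0.622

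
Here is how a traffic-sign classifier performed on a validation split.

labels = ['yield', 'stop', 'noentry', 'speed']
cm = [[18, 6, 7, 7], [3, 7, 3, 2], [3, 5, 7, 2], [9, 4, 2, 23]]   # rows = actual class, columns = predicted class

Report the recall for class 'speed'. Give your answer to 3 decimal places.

0.605

Take TP from the diagonal, FP from the rest of the 'speed' prediction marginal, FN from the rest of the 'speed' actual marginal.
recall = TP/(TP+FN).
speed: TP=23, FN=9+4+2=15 → 23/38 = 0.6053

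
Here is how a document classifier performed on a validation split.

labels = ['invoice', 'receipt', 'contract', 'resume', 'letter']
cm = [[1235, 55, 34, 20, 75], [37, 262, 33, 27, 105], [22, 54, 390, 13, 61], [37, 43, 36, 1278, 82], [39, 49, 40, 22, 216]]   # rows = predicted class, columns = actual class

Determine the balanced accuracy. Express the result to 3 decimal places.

0.708

Balanced accuracy = mean of per-class recall.
  invoice: recall = 1235/1370 = 0.9015
  receipt: recall = 262/463 = 0.5659
  contract: recall = 390/533 = 0.7317
  resume: recall = 1278/1360 = 0.9397
  letter: recall = 216/539 = 0.4007
Mean = (0.9015 + 0.5659 + 0.7317 + 0.9397 + 0.4007) / 5 = 0.708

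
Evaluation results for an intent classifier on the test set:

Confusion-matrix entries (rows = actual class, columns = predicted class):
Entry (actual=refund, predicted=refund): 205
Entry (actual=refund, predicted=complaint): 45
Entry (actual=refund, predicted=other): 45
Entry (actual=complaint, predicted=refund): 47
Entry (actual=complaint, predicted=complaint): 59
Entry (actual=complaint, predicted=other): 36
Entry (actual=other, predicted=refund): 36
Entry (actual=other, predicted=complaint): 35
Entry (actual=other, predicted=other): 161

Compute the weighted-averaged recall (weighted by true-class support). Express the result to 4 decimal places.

Per-class recall (TP/(TP+FN)):
  refund: TP=205, FN=45+45=90 → 205/295 = 0.69492
  complaint: TP=59, FN=47+36=83 → 59/142 = 0.41549
  other: TP=161, FN=36+35=71 → 161/232 = 0.69397
Weighted-recall = Σ (supportᵢ/N)·recallᵢ with N=669: (295/669)·0.69492 + (142/669)·0.41549 + (232/669)·0.69397 = 0.6353

0.6353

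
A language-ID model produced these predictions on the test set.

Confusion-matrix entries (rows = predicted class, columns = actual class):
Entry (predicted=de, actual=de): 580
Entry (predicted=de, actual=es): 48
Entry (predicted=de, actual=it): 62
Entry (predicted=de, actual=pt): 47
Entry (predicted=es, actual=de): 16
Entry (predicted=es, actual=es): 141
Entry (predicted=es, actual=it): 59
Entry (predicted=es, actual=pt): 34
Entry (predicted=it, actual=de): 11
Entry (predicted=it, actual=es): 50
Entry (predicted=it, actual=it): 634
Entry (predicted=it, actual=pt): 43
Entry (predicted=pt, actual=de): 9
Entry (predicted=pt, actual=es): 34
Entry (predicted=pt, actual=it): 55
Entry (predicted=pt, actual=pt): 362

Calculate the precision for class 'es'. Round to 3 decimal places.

Take TP from the diagonal, FP from the rest of the 'es' prediction marginal, FN from the rest of the 'es' actual marginal.
precision = TP/(TP+FP).
es: TP=141, FP=16+59+34=109 → 141/250 = 0.5640

0.564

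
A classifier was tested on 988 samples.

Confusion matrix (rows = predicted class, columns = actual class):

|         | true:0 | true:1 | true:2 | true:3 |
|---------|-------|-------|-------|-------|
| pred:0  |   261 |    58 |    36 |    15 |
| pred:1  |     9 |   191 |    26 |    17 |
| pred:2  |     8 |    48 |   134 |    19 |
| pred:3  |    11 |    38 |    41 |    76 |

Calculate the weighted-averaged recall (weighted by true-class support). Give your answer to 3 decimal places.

0.670

Per-class recall (TP/(TP+FN)):
  0: TP=261, FN=9+8+11=28 → 261/289 = 0.9031
  1: TP=191, FN=58+48+38=144 → 191/335 = 0.5701
  2: TP=134, FN=36+26+41=103 → 134/237 = 0.5654
  3: TP=76, FN=15+17+19=51 → 76/127 = 0.5984
Weighted-recall = Σ (supportᵢ/N)·recallᵢ with N=988: (289/988)·0.9031 + (335/988)·0.5701 + (237/988)·0.5654 + (127/988)·0.5984 = 0.670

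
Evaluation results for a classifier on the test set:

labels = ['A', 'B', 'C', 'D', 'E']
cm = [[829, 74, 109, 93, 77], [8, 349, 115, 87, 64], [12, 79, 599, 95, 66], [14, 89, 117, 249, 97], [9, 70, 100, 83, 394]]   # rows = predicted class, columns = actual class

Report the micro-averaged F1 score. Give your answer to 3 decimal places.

0.624

Micro-averaging pools counts across classes: ΣTP=2420, ΣFP=1458, ΣFN=1458.
Micro-F1 score = 2·TP/(2·TP+FP+FN) on pooled counts = 0.624 (equals overall accuracy in single-label multiclass).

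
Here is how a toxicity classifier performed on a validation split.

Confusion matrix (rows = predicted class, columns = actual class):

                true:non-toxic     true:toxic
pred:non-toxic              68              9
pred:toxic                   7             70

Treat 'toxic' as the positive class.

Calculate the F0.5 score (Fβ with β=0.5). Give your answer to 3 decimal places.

Fβ = (1+β²)·TP / ((1+β²)·TP + β²·FN + FP), with β²=1/4
= 1.25·70 / (1.25·70 + 0.25·9 + 7) = 0.904

0.904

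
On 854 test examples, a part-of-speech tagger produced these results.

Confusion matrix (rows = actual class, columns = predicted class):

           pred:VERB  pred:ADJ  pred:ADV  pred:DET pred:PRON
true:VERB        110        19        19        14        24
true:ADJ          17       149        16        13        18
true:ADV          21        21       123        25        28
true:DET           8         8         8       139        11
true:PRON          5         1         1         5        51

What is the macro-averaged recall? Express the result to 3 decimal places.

0.693

Per-class recall (TP/(TP+FN)):
  VERB: TP=110, FN=19+19+14+24=76 → 110/186 = 0.5914
  ADJ: TP=149, FN=17+16+13+18=64 → 149/213 = 0.6995
  ADV: TP=123, FN=21+21+25+28=95 → 123/218 = 0.5642
  DET: TP=139, FN=8+8+8+11=35 → 139/174 = 0.7989
  PRON: TP=51, FN=5+1+1+5=12 → 51/63 = 0.8095
Macro-recall = mean = (0.5914 + 0.6995 + 0.5642 + 0.7989 + 0.8095) / 5 = 0.693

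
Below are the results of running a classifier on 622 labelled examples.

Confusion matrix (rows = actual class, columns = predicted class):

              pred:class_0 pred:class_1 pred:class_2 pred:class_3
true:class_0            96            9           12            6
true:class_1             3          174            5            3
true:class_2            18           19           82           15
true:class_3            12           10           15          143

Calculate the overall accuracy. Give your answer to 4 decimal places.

0.7958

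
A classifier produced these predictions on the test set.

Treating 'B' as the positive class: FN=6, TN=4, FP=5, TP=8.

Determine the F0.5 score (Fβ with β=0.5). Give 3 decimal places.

Fβ = (1+β²)·TP / ((1+β²)·TP + β²·FN + FP), with β²=1/4
= 1.25·8 / (1.25·8 + 0.25·6 + 5) = 0.606

0.606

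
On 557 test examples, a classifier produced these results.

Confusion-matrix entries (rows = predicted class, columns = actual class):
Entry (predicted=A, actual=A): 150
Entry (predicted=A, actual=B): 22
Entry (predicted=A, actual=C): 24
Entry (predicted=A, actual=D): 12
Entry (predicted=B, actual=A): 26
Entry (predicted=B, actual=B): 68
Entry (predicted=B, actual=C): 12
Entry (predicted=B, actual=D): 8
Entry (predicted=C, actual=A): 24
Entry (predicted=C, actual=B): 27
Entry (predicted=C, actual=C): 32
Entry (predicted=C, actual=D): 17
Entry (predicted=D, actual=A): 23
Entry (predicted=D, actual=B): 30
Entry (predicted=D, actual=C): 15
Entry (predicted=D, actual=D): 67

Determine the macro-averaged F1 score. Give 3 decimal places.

0.532

Per-class F1 score (2·TP/(2·TP+FP+FN)):
  A: TP=150, FP=22+24+12=58, FN=26+24+23=73 → 300/431 = 0.6961
  B: TP=68, FP=26+12+8=46, FN=22+27+30=79 → 136/261 = 0.5211
  C: TP=32, FP=24+27+17=68, FN=24+12+15=51 → 64/183 = 0.3497
  D: TP=67, FP=23+30+15=68, FN=12+8+17=37 → 134/239 = 0.5607
Macro-F1 score = mean = (0.6961 + 0.5211 + 0.3497 + 0.5607) / 4 = 0.532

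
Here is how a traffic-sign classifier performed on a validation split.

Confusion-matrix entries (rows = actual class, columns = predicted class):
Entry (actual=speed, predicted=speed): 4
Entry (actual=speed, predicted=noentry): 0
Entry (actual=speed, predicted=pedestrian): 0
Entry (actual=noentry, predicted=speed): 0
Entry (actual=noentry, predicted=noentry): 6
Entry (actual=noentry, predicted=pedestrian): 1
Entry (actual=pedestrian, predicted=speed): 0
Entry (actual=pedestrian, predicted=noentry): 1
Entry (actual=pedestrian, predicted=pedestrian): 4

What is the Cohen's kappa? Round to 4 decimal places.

0.8072

Observed agreement pₒ = trace/N = 14/16 = 0.87500
Expected agreement pₑ = Σ (rowᵢ·colᵢ)/N² = (4·4 + 7·7 + 5·5)/16² = 0.35156
κ = (pₒ − pₑ)/(1 − pₑ) = (0.87500 − 0.35156)/(1 − 0.35156) = 0.8072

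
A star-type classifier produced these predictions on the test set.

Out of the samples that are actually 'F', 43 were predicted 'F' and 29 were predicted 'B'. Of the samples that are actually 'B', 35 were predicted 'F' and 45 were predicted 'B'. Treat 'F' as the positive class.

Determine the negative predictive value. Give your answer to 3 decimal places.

0.608

NPV = TN/(TN+FN) = 45/(45+29) = 0.608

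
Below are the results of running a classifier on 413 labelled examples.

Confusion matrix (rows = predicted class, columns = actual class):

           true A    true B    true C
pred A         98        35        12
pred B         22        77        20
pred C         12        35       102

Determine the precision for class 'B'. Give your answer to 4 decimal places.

precision = TP/(TP+FP).
B: TP=77, FP=22+20=42 → 77/119 = 0.64706

0.6471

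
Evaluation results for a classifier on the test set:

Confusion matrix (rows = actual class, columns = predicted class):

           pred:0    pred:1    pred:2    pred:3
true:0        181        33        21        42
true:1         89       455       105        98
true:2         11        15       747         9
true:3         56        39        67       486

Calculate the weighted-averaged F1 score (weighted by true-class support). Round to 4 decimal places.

Per-class F1 score (2·TP/(2·TP+FP+FN)):
  0: TP=181, FP=89+11+56=156, FN=33+21+42=96 → 362/614 = 0.58958
  1: TP=455, FP=33+15+39=87, FN=89+105+98=292 → 910/1289 = 0.70597
  2: TP=747, FP=21+105+67=193, FN=11+15+9=35 → 1494/1722 = 0.86760
  3: TP=486, FP=42+98+9=149, FN=56+39+67=162 → 972/1283 = 0.75760
Weighted-F1 score = Σ (supportᵢ/N)·F1 scoreᵢ with N=2454: (277/2454)·0.58958 + (747/2454)·0.70597 + (782/2454)·0.86760 + (648/2454)·0.75760 = 0.7580

0.7580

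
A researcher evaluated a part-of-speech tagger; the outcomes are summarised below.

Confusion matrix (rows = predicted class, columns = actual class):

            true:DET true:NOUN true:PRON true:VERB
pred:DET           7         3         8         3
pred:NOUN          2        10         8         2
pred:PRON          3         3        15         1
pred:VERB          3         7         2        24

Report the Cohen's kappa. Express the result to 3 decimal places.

0.400

Observed agreement pₒ = trace/N = 56/101 = 0.5545
Expected agreement pₑ = Σ (rowᵢ·colᵢ)/N² = (15·21 + 23·22 + 33·22 + 30·36)/101² = 0.2575
κ = (pₒ − pₑ)/(1 − pₑ) = (0.5545 − 0.2575)/(1 − 0.2575) = 0.400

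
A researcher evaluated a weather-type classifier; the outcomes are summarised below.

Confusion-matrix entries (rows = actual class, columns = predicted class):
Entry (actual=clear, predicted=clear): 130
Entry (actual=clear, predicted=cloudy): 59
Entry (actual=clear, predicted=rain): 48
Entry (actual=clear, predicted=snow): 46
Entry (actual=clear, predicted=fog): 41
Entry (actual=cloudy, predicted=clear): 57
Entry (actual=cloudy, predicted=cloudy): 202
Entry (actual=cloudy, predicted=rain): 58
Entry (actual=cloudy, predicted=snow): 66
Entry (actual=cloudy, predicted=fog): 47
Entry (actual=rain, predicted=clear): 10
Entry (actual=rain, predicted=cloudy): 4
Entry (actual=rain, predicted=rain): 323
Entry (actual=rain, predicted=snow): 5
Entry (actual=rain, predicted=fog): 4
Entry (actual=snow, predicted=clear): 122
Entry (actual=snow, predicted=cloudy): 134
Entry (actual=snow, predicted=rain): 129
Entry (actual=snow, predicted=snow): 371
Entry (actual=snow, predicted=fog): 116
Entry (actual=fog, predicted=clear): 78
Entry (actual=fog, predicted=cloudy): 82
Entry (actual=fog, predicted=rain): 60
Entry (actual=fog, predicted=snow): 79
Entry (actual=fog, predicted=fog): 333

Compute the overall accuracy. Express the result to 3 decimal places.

Accuracy = trace / total = (130+202+323+371+333=1359) / 2604 = 1359/2604 = 0.522

0.522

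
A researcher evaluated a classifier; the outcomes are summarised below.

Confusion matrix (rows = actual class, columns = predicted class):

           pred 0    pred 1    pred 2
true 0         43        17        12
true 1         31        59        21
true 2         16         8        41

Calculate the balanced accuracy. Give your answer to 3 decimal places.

0.587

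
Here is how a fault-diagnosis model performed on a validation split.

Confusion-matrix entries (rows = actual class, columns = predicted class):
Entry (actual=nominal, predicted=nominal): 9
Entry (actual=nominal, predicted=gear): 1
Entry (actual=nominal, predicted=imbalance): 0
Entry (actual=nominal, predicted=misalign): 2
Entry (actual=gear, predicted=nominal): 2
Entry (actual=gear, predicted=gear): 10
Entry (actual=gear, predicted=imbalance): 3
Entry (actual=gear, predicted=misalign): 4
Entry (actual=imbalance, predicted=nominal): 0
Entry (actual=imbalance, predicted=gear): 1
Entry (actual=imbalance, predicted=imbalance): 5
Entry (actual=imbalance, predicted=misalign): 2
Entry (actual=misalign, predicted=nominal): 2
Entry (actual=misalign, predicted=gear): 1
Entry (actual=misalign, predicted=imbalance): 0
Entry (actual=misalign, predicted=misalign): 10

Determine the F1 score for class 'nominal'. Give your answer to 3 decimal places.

F1 score = 2·TP/(2·TP+FP+FN).
nominal: TP=9, FP=2+0+2=4, FN=1+0+2=3 → 18/25 = 0.7200

0.720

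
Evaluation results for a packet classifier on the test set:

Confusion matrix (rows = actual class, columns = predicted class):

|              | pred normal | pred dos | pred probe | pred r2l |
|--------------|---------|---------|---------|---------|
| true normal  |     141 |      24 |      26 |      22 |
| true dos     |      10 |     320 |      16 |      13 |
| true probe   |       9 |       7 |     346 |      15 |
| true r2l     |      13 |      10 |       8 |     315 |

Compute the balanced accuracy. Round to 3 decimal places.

0.845

Balanced accuracy = mean of per-class recall.
  normal: recall = 141/213 = 0.6620
  dos: recall = 320/359 = 0.8914
  probe: recall = 346/377 = 0.9178
  r2l: recall = 315/346 = 0.9104
Mean = (0.6620 + 0.8914 + 0.9178 + 0.9104) / 4 = 0.845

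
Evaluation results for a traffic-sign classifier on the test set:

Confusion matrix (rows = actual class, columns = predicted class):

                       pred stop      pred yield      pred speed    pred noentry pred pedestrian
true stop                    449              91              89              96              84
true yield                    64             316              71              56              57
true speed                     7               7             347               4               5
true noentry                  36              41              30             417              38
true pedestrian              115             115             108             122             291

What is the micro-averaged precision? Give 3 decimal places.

Micro-averaging pools counts across classes: ΣTP=1820, ΣFP=1236, ΣFN=1236.
Micro-precision = TP/(TP+FP) on pooled counts = 0.596 (equals overall accuracy in single-label multiclass).

0.596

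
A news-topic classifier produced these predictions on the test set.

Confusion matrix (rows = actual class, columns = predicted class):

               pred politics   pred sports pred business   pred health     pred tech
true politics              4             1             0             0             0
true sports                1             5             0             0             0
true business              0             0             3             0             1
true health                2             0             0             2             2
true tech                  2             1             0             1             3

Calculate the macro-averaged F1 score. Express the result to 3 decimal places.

Per-class F1 score (2·TP/(2·TP+FP+FN)):
  politics: TP=4, FP=1+0+2+2=5, FN=1+0+0+0=1 → 8/14 = 0.5714
  sports: TP=5, FP=1+0+0+1=2, FN=1+0+0+0=1 → 10/13 = 0.7692
  business: TP=3, FP=0+0+0+0=0, FN=0+0+0+1=1 → 6/7 = 0.8571
  health: TP=2, FP=0+0+0+1=1, FN=2+0+0+2=4 → 4/9 = 0.4444
  tech: TP=3, FP=0+0+1+2=3, FN=2+1+0+1=4 → 6/13 = 0.4615
Macro-F1 score = mean = (0.5714 + 0.7692 + 0.8571 + 0.4444 + 0.4615) / 5 = 0.621

0.621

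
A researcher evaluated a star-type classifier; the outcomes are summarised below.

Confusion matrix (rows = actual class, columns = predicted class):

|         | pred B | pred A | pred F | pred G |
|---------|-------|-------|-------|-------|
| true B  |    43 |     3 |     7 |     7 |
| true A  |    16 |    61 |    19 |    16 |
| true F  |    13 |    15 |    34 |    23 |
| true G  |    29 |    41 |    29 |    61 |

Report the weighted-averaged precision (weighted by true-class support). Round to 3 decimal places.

Per-class precision (TP/(TP+FP)):
  B: TP=43, FP=16+13+29=58 → 43/101 = 0.4257
  A: TP=61, FP=3+15+41=59 → 61/120 = 0.5083
  F: TP=34, FP=7+19+29=55 → 34/89 = 0.3820
  G: TP=61, FP=7+16+23=46 → 61/107 = 0.5701
Weighted-precision = Σ (supportᵢ/N)·precisionᵢ with N=417: (60/417)·0.4257 + (112/417)·0.5083 + (85/417)·0.3820 + (160/417)·0.5701 = 0.494

0.494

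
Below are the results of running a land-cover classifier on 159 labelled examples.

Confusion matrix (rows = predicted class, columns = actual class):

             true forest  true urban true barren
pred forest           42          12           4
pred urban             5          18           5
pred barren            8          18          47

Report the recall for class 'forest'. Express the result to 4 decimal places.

0.7636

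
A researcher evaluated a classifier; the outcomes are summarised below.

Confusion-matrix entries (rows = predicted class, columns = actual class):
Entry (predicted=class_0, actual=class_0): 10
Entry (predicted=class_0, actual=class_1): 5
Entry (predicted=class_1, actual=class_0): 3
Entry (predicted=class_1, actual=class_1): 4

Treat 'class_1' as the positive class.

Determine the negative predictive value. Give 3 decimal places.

0.667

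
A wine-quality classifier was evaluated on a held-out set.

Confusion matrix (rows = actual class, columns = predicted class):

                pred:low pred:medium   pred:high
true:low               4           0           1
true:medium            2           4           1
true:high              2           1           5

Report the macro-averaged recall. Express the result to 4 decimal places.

Per-class recall (TP/(TP+FN)):
  low: TP=4, FN=0+1=1 → 4/5 = 0.80000
  medium: TP=4, FN=2+1=3 → 4/7 = 0.57143
  high: TP=5, FN=2+1=3 → 5/8 = 0.62500
Macro-recall = mean = (0.80000 + 0.57143 + 0.62500) / 3 = 0.6655

0.6655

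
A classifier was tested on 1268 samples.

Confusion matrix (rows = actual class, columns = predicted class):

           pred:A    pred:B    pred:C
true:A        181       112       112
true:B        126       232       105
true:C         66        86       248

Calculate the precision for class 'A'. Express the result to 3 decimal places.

Take TP from the diagonal, FP from the rest of the 'A' prediction marginal, FN from the rest of the 'A' actual marginal.
precision = TP/(TP+FP).
A: TP=181, FP=126+66=192 → 181/373 = 0.4853

0.485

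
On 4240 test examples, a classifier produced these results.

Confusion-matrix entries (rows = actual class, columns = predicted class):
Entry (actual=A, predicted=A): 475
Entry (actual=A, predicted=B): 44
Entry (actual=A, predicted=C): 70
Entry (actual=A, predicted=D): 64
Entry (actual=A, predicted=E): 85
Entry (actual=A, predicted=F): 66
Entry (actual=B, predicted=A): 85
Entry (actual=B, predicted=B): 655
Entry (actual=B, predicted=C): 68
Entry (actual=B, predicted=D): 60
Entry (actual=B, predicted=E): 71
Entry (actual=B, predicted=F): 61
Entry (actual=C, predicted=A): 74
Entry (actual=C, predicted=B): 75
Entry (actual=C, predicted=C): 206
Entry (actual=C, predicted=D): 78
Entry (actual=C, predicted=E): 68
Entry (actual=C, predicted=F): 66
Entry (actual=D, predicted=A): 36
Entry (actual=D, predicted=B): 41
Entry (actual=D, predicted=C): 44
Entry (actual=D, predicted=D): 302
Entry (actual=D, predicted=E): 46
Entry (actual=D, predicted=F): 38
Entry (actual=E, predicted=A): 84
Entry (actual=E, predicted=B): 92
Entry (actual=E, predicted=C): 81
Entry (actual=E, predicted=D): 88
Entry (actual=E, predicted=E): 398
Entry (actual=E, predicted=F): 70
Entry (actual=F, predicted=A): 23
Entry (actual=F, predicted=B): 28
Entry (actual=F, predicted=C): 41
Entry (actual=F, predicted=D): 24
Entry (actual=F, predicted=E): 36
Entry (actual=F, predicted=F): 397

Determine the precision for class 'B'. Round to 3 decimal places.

Treat 'B' as positive and all other classes as negative.
precision = TP/(TP+FP).
B: TP=655, FP=44+75+41+92+28=280 → 655/935 = 0.7005

0.701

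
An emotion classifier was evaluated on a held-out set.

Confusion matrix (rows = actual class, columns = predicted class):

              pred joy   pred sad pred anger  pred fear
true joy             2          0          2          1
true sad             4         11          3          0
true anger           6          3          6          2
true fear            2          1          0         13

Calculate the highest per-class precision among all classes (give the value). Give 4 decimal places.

Per-class precision (TP/(TP+FP)):
  joy: TP=2, FP=4+6+2=12 → 2/14 = 0.14286
  sad: TP=11, FP=0+3+1=4 → 11/15 = 0.73333
  anger: TP=6, FP=2+3+0=5 → 6/11 = 0.54545
  fear: TP=13, FP=1+0+2=3 → 13/16 = 0.81250
Highest is class 'fear' with precision = 0.8125.

0.8125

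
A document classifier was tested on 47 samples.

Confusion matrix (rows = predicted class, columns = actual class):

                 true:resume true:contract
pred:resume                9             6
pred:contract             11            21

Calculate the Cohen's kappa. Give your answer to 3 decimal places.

Observed agreement pₒ = trace/N = 30/47 = 0.6383
Expected agreement pₑ = Σ (rowᵢ·colᵢ)/N² = (20·15 + 27·32)/47² = 0.5269
κ = (pₒ − pₑ)/(1 − pₑ) = (0.6383 − 0.5269)/(1 − 0.5269) = 0.235

0.235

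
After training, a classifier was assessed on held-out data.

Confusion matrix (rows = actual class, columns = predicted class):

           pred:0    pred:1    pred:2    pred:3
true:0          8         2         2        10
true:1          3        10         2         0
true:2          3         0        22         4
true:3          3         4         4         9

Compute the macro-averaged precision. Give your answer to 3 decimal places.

0.555

Per-class precision (TP/(TP+FP)):
  0: TP=8, FP=3+3+3=9 → 8/17 = 0.4706
  1: TP=10, FP=2+0+4=6 → 10/16 = 0.6250
  2: TP=22, FP=2+2+4=8 → 22/30 = 0.7333
  3: TP=9, FP=10+0+4=14 → 9/23 = 0.3913
Macro-precision = mean = (0.4706 + 0.6250 + 0.7333 + 0.3913) / 4 = 0.555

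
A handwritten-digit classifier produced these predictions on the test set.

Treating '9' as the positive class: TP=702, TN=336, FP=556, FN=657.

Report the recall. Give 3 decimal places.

Recall = TP/(TP+FN) = 702/(702+657) = 702/1359 = 0.517

0.517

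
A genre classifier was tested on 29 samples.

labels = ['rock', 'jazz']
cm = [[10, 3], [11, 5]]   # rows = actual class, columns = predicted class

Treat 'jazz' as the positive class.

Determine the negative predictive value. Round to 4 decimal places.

NPV = TN/(TN+FN) = 10/(10+11) = 0.4762

0.4762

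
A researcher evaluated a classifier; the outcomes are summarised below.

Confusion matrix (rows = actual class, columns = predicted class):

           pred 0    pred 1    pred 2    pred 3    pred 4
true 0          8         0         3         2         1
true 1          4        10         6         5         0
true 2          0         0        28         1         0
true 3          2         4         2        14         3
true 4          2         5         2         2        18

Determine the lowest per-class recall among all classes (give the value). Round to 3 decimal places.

0.400

Per-class recall (TP/(TP+FN)):
  0: TP=8, FN=0+3+2+1=6 → 8/14 = 0.5714
  1: TP=10, FN=4+6+5+0=15 → 10/25 = 0.4000
  2: TP=28, FN=0+0+1+0=1 → 28/29 = 0.9655
  3: TP=14, FN=2+4+2+3=11 → 14/25 = 0.5600
  4: TP=18, FN=2+5+2+2=11 → 18/29 = 0.6207
Lowest is class '1' with recall = 0.400.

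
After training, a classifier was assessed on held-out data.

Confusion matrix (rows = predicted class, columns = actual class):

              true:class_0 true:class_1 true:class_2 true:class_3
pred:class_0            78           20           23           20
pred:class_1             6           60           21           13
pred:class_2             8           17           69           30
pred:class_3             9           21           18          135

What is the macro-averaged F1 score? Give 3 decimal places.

Per-class F1 score (2·TP/(2·TP+FP+FN)):
  class_0: TP=78, FP=20+23+20=63, FN=6+8+9=23 → 156/242 = 0.6446
  class_1: TP=60, FP=6+21+13=40, FN=20+17+21=58 → 120/218 = 0.5505
  class_2: TP=69, FP=8+17+30=55, FN=23+21+18=62 → 138/255 = 0.5412
  class_3: TP=135, FP=9+21+18=48, FN=20+13+30=63 → 270/381 = 0.7087
Macro-F1 score = mean = (0.6446 + 0.5505 + 0.5412 + 0.7087) / 4 = 0.611

0.611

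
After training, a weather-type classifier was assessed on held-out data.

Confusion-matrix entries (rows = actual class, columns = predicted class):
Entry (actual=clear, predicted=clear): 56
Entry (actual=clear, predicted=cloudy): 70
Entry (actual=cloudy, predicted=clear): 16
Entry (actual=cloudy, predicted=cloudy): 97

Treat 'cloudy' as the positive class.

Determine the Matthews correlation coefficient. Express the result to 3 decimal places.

0.330

MCC = (TP·TN − FP·FN) / √((TP+FP)(TP+FN)(TN+FP)(TN+FN))
Numerator = 97·56 − 70·16 = 4312
Denominator = √(167·113·126·72) = √171197712 = 13084.2544
MCC = 4312 / 13084.2544 = 0.330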